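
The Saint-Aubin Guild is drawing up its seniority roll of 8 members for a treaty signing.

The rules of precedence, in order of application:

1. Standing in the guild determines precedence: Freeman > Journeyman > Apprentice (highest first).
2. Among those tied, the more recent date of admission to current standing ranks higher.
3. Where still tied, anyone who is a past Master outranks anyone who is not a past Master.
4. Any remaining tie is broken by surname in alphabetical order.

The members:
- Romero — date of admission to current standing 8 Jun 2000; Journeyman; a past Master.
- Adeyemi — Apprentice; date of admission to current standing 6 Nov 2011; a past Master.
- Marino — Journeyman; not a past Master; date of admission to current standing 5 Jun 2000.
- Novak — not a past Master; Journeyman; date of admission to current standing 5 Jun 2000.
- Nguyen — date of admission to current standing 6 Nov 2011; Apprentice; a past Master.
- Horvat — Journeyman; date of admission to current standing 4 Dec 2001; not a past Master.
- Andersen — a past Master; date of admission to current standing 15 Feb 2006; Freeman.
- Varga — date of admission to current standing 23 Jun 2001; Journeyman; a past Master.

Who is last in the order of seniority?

By standing in the guild: Andersen (Freeman); then Horvat, Varga, Romero, Marino and Novak (Journeyman); then Adeyemi and Nguyen (Apprentice).
Among Horvat, Varga, Romero, Marino and Novak, by date of admission to current standing (later first): Horvat (4 Dec 2001) before Varga (23 Jun 2001) before Romero (8 Jun 2000) before Marino and Novak (5 Jun 2000).
Marino and Novak are each not a past Master, so the next rule applies.
Among Marino and Novak, alphabetically by surname: Marino before Novak.
Adeyemi and Nguyen both have date of admission to current standing 6 Nov 2011, so the next rule applies.
Adeyemi and Nguyen are each a past Master, so the next rule applies.
Among Adeyemi and Nguyen, alphabetically by surname: Adeyemi before Nguyen.
Order: Andersen, Horvat, Varga, Romero, Marino, Novak, Adeyemi, Nguyen.

Nguyen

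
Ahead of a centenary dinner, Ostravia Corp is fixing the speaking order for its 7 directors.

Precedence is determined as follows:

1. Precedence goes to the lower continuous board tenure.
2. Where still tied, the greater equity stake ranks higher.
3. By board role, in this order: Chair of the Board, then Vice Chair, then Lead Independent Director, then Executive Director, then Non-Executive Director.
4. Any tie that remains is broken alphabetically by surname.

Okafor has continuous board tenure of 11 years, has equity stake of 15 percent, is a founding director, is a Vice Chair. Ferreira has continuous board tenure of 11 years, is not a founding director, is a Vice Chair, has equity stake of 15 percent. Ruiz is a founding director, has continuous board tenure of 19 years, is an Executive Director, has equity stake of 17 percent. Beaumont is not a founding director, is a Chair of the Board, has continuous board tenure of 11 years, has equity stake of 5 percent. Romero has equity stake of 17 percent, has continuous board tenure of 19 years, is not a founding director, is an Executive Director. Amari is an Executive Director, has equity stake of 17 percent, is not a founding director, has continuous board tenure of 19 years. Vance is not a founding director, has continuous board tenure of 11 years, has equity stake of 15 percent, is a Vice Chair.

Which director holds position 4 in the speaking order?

By continuous board tenure (lower first): Ferreira, Okafor, Vance and Beaumont (each 11 years); then Amari, Romero and Ruiz (each 19 years).
Among Ferreira, Okafor, Vance and Beaumont, by equity stake (higher first): Ferreira, Okafor and Vance (15 percent) before Beaumont (5 percent).
Ferreira, Okafor and Vance are each Vice Chair, so the next rule applies.
Among Ferreira, Okafor and Vance, alphabetically by surname: Ferreira before Okafor before Vance.
Amari, Romero and Ruiz all have equity stake 17 percent, so the next rule applies.
Amari, Romero and Ruiz are each Executive Director, so the next rule applies.
Among Amari, Romero and Ruiz, alphabetically by surname: Amari before Romero before Ruiz.
Order: Ferreira, Okafor, Vance, Beaumont, Amari, Romero, Ruiz.

Beaumont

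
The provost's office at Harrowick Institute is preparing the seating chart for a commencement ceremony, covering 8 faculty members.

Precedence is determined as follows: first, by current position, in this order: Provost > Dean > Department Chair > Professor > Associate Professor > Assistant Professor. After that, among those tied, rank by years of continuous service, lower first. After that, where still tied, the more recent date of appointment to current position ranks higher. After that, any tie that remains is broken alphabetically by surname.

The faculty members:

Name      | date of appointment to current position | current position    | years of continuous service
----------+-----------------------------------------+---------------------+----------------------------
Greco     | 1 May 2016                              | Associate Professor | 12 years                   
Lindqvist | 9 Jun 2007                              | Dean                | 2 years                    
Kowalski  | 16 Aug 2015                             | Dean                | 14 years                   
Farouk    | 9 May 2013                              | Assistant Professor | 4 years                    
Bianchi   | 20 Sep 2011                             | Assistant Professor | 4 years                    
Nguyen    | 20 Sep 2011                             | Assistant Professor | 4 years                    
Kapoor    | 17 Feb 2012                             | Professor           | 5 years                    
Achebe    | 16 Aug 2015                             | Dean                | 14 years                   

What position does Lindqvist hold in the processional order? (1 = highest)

By current position: Lindqvist, Achebe and Kowalski (Dean); then Kapoor (Professor); then Greco (Associate Professor); then Farouk, Bianchi and Nguyen (Assistant Professor).
Among Lindqvist, Achebe and Kowalski, by years of continuous service (lower first): Lindqvist (2 years) before Achebe and Kowalski (14 years).
Achebe and Kowalski both have date of appointment to current position 16 Aug 2015, so the next rule applies.
Among Achebe and Kowalski, alphabetically by surname: Achebe before Kowalski.
Farouk, Bianchi and Nguyen all have years of continuous service 4 years, so the next rule applies.
Among Farouk, Bianchi and Nguyen, by date of appointment to current position (later first): Farouk (9 May 2013) before Bianchi and Nguyen (20 Sep 2011).
Among Bianchi and Nguyen, alphabetically by surname: Bianchi before Nguyen.
Order: Lindqvist, Achebe, Kowalski, Kapoor, Greco, Farouk, Bianchi, Nguyen. So position 1.

1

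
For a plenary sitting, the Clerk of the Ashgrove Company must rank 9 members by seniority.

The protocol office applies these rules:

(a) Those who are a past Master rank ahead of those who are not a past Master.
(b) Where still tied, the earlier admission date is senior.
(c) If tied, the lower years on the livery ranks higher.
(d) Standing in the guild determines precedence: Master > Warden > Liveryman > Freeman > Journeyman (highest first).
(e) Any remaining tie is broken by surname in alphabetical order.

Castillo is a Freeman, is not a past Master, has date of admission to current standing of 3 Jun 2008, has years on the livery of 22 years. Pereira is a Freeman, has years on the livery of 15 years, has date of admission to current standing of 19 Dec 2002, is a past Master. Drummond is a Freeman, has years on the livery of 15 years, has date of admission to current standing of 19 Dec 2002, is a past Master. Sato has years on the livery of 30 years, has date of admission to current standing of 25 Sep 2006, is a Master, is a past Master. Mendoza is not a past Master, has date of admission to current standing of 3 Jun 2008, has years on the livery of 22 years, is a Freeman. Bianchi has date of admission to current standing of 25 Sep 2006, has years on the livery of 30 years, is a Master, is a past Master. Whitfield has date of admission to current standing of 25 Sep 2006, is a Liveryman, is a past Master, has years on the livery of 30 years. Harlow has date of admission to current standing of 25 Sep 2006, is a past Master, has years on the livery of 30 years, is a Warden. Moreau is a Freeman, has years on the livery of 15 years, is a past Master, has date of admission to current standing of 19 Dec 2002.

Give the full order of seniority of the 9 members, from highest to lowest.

By the first rule: Drummond, Moreau, Pereira, Bianchi, Sato, Harlow and Whitfield (each a past Master); then Castillo and Mendoza (both not a past Master).
Among Drummond, Moreau, Pereira, Bianchi, Sato, Harlow and Whitfield, by date of admission to current standing (earlier first): Drummond, Moreau and Pereira (19 Dec 2002) before Bianchi, Sato, Harlow and Whitfield (25 Sep 2006).
Drummond, Moreau and Pereira all have years on the livery 15 years, so the next rule applies.
Drummond, Moreau and Pereira are each Freeman, so the next rule applies.
Among Drummond, Moreau and Pereira, alphabetically by surname: Drummond before Moreau before Pereira.
Bianchi, Sato, Harlow and Whitfield all have years on the livery 30 years, so the next rule applies.
Among Bianchi, Sato, Harlow and Whitfield, by standing in the guild: Bianchi and Sato (Master) before Harlow (Warden) before Whitfield (Liveryman).
Among Bianchi and Sato, alphabetically by surname: Bianchi before Sato.
Castillo and Mendoza both have date of admission to current standing 3 Jun 2008, so the next rule applies.
Castillo and Mendoza both have years on the livery 22 years, so the next rule applies.
Castillo and Mendoza are each Freeman, so the next rule applies.
Among Castillo and Mendoza, alphabetically by surname: Castillo before Mendoza.
Full order: Drummond, Moreau, Pereira, Bianchi, Sato, Harlow, Whitfield, Castillo, Mendoza.

Drummond, Moreau, Pereira, Bianchi, Sato, Harlow, Whitfield, Castillo, Mendoza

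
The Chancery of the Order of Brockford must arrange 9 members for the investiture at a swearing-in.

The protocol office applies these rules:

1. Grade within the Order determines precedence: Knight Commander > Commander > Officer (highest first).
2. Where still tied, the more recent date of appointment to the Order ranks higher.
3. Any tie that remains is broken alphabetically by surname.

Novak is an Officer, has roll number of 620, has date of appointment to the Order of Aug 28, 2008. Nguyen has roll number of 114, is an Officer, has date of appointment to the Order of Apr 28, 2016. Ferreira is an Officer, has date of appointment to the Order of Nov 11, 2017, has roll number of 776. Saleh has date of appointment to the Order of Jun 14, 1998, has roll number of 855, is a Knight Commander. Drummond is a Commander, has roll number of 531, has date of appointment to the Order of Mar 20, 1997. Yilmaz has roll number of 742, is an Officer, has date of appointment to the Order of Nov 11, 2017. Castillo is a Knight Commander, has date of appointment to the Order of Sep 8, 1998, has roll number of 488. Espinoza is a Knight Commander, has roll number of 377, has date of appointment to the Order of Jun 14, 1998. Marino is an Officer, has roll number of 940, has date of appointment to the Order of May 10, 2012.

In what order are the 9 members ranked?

By grade within the Order: Castillo, Espinoza and Saleh (Knight Commander); then Drummond (Commander); then Ferreira, Yilmaz, Nguyen, Marino and Novak (Officer).
Among Castillo, Espinoza and Saleh, by date of appointment to the Order (later first): Castillo (Sep 8, 1998) before Espinoza and Saleh (Jun 14, 1998).
Among Espinoza and Saleh, alphabetically by surname: Espinoza before Saleh.
Among Ferreira, Yilmaz, Nguyen, Marino and Novak, by date of appointment to the Order (later first): Ferreira and Yilmaz (Nov 11, 2017) before Nguyen (Apr 28, 2016) before Marino (May 10, 2012) before Novak (Aug 28, 2008).
Among Ferreira and Yilmaz, alphabetically by surname: Ferreira before Yilmaz.
Full order: Castillo, Espinoza, Saleh, Drummond, Ferreira, Yilmaz, Nguyen, Marino, Novak.

Castillo, Espinoza, Saleh, Drummond, Ferreira, Yilmaz, Nguyen, Marino, Novak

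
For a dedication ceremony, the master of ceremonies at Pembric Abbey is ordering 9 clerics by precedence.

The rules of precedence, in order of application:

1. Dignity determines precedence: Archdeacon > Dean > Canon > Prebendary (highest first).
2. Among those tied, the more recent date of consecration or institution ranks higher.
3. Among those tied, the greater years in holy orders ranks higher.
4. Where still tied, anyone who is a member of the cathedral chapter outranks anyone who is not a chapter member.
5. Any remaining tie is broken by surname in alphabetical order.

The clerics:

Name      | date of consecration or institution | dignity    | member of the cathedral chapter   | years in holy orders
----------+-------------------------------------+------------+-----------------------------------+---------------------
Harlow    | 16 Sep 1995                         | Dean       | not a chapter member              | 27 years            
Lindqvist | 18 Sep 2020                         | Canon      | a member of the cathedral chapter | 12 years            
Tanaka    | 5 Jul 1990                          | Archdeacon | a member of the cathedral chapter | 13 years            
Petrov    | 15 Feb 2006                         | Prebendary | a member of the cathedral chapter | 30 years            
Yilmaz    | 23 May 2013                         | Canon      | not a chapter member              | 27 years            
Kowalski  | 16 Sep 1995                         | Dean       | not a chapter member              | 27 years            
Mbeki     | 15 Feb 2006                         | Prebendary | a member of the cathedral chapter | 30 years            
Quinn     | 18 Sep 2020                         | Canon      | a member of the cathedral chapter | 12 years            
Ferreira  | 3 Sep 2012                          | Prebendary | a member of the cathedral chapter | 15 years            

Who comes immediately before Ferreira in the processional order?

By dignity: Tanaka (Archdeacon); then Harlow and Kowalski (Dean); then Lindqvist, Quinn and Yilmaz (Canon); then Ferreira, Mbeki and Petrov (Prebendary).
Harlow and Kowalski both have date of consecration or institution 16 Sep 1995, so the next rule applies.
Harlow and Kowalski both have years in holy orders 27 years, so the next rule applies.
Harlow and Kowalski are each not a chapter member, so the next rule applies.
Among Harlow and Kowalski, alphabetically by surname: Harlow before Kowalski.
Among Lindqvist, Quinn and Yilmaz, by date of consecration or institution (later first): Lindqvist and Quinn (18 Sep 2020) before Yilmaz (23 May 2013).
Lindqvist and Quinn both have years in holy orders 12 years, so the next rule applies.
Lindqvist and Quinn are each a member of the cathedral chapter, so the next rule applies.
Among Lindqvist and Quinn, alphabetically by surname: Lindqvist before Quinn.
Among Ferreira, Mbeki and Petrov, by date of consecration or institution (later first): Ferreira (3 Sep 2012) before Mbeki and Petrov (15 Feb 2006).
Mbeki and Petrov both have years in holy orders 30 years, so the next rule applies.
Mbeki and Petrov are each a member of the cathedral chapter, so the next rule applies.
Among Mbeki and Petrov, alphabetically by surname: Mbeki before Petrov.
Order: Tanaka, Harlow, Kowalski, Lindqvist, Quinn, Yilmaz, Ferreira, Mbeki, Petrov.

Yilmaz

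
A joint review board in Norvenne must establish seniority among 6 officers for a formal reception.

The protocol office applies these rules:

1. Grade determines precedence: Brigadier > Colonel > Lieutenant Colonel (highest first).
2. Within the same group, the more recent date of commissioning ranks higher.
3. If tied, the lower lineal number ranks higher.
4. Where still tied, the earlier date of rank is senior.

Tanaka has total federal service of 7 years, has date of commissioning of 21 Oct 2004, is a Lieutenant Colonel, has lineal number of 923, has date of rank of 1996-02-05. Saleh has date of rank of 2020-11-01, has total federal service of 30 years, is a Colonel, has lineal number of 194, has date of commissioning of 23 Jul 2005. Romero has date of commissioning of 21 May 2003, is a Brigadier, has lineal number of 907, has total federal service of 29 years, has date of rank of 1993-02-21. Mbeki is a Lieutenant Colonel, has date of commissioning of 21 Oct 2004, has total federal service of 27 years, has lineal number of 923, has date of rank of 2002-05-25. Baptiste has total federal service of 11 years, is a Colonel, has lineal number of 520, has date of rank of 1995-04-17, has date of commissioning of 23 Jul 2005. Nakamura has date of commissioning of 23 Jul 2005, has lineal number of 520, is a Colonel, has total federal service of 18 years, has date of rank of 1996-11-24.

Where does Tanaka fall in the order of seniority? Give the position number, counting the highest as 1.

By grade: Romero (Brigadier); then Saleh, Baptiste and Nakamura (Colonel); then Tanaka and Mbeki (Lieutenant Colonel).
Saleh, Baptiste and Nakamura all have date of commissioning 23 Jul 2005, so the next rule applies.
Among Saleh, Baptiste and Nakamura, by lineal number (lower first): Saleh (194) before Baptiste and Nakamura (520).
Among Baptiste and Nakamura, by date of rank (earlier first): Baptiste (1995-04-17) before Nakamura (1996-11-24).
Tanaka and Mbeki both have date of commissioning 21 Oct 2004, so the next rule applies.
Tanaka and Mbeki both have lineal number 923, so the next rule applies.
Among Tanaka and Mbeki, by date of rank (earlier first): Tanaka (1996-02-05) before Mbeki (2002-05-25).
Order: Romero, Saleh, Baptiste, Nakamura, Tanaka, Mbeki. So position 5.

5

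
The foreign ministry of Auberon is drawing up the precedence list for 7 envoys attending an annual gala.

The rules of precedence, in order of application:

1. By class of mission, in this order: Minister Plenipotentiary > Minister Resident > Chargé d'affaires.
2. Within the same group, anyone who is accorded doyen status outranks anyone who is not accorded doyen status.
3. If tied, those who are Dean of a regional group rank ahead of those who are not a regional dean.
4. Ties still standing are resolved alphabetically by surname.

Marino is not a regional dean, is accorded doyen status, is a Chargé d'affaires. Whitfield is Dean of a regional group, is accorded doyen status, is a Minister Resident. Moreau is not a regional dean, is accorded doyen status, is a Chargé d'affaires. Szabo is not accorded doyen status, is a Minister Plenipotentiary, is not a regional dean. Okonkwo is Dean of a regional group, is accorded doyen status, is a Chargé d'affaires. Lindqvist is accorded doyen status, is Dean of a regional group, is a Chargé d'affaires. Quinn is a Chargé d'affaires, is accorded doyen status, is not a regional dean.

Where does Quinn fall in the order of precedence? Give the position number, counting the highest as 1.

7

By class of mission: Szabo (Minister Plenipotentiary); then Whitfield (Minister Resident); then Lindqvist, Okonkwo, Marino, Moreau and Quinn (Chargé d'affaires).
Lindqvist, Okonkwo, Marino, Moreau and Quinn are each accorded doyen status, so the next rule applies.
Among Lindqvist, Okonkwo, Marino, Moreau and Quinn, Dean of a regional group before not a regional dean: Lindqvist and Okonkwo (Dean of a regional group) before Marino, Moreau and Quinn (not a regional dean).
Among Lindqvist and Okonkwo, alphabetically by surname: Lindqvist before Okonkwo.
Among Marino, Moreau and Quinn, alphabetically by surname: Marino before Moreau before Quinn.
Order: Szabo, Whitfield, Lindqvist, Okonkwo, Marino, Moreau, Quinn. So position 7.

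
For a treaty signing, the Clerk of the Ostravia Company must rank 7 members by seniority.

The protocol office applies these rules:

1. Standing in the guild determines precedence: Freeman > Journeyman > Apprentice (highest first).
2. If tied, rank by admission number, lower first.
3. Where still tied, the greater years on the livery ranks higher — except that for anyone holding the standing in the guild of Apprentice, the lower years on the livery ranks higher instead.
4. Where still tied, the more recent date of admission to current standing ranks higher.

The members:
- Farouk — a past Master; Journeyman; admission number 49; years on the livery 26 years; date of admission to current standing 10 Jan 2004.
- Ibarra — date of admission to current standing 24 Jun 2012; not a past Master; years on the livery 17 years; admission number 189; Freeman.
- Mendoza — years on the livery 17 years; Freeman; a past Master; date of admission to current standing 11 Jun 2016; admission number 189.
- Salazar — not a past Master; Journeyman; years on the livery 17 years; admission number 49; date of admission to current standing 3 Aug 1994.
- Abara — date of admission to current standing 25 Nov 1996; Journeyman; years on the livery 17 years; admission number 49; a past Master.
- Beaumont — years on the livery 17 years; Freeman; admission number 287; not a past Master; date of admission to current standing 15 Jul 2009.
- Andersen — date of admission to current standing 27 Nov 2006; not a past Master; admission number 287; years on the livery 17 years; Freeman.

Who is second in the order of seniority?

By standing in the guild: Mendoza, Ibarra, Beaumont and Andersen (Freeman); then Farouk, Abara and Salazar (Journeyman).
Among Mendoza, Ibarra, Beaumont and Andersen, by admission number (lower first): Mendoza and Ibarra (189) before Beaumont and Andersen (287).
Mendoza and Ibarra both have years on the livery 17 years, so the next rule applies.
Among Mendoza and Ibarra, by date of admission to current standing (later first): Mendoza (11 Jun 2016) before Ibarra (24 Jun 2012).
Beaumont and Andersen both have years on the livery 17 years, so the next rule applies.
Among Beaumont and Andersen, by date of admission to current standing (later first): Beaumont (15 Jul 2009) before Andersen (27 Nov 2006).
Farouk, Abara and Salazar all have admission number 49, so the next rule applies.
Among Farouk, Abara and Salazar, by years on the livery (higher first): Farouk (26 years) before Abara and Salazar (17 years).
Among Abara and Salazar, by date of admission to current standing (later first): Abara (25 Nov 1996) before Salazar (3 Aug 1994).
Order: Mendoza, Ibarra, Beaumont, Andersen, Farouk, Abara, Salazar.

Ibarra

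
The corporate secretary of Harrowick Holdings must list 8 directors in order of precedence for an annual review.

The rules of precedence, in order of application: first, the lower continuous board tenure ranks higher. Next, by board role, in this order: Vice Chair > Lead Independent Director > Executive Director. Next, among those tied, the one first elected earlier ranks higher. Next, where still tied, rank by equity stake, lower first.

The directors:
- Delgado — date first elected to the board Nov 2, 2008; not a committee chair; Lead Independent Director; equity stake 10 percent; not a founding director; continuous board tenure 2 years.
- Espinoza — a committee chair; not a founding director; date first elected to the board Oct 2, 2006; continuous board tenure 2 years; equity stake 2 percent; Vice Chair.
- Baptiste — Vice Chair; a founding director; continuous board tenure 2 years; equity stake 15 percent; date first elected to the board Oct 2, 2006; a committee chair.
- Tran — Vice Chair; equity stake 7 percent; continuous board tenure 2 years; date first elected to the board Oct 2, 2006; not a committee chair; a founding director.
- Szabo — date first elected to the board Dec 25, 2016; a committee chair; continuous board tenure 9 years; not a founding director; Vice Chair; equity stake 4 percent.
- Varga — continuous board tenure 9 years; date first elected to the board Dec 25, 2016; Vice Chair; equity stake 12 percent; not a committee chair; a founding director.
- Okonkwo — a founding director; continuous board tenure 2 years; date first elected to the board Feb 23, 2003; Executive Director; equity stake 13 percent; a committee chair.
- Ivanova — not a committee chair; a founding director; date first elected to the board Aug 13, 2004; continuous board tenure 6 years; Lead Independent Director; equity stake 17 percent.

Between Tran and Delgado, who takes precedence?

Tran

By continuous board tenure (lower first): Espinoza, Tran, Baptiste, Delgado and Okonkwo (each 2 years); then Ivanova (6 years); then Szabo and Varga (both 9 years).
Among Espinoza, Tran, Baptiste, Delgado and Okonkwo, by board role: Espinoza, Tran and Baptiste (Vice Chair) before Delgado (Lead Independent Director) before Okonkwo (Executive Director).
Espinoza, Tran and Baptiste all have date first elected to the board Oct 2, 2006, so the next rule applies.
Among Espinoza, Tran and Baptiste, by equity stake (lower first): Espinoza (2 percent) before Tran (7 percent) before Baptiste (15 percent).
Szabo and Varga are each Vice Chair, so the next rule applies.
Szabo and Varga both have date first elected to the board Dec 25, 2016, so the next rule applies.
Among Szabo and Varga, by equity stake (lower first): Szabo (4 percent) before Varga (12 percent).
So Tran takes precedence.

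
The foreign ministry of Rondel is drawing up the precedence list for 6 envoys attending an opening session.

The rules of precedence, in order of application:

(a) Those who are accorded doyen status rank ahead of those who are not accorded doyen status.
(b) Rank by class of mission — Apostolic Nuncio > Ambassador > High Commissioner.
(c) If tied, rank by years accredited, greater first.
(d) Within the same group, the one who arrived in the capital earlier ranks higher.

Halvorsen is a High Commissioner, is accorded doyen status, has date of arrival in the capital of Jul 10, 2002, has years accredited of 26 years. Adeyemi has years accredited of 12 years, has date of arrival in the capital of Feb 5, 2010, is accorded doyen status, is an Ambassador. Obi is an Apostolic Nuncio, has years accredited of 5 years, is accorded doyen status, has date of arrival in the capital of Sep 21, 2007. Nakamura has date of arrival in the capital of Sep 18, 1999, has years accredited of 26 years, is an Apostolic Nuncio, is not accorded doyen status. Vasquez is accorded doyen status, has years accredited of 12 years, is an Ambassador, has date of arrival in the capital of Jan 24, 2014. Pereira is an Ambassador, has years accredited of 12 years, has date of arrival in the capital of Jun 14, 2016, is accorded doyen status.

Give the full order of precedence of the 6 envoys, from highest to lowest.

By the first rule: Obi, Adeyemi, Vasquez, Pereira and Halvorsen (each accorded doyen status); then Nakamura (not accorded doyen status).
Among Obi, Adeyemi, Vasquez, Pereira and Halvorsen, by class of mission: Obi (Apostolic Nuncio) before Adeyemi, Vasquez and Pereira (Ambassador) before Halvorsen (High Commissioner).
Adeyemi, Vasquez and Pereira all have years accredited 12 years, so the next rule applies.
Among Adeyemi, Vasquez and Pereira, by date of arrival in the capital (earlier first): Adeyemi (Feb 5, 2010) before Vasquez (Jan 24, 2014) before Pereira (Jun 14, 2016).
Full order: Obi, Adeyemi, Vasquez, Pereira, Halvorsen, Nakamura.

Obi, Adeyemi, Vasquez, Pereira, Halvorsen, Nakamura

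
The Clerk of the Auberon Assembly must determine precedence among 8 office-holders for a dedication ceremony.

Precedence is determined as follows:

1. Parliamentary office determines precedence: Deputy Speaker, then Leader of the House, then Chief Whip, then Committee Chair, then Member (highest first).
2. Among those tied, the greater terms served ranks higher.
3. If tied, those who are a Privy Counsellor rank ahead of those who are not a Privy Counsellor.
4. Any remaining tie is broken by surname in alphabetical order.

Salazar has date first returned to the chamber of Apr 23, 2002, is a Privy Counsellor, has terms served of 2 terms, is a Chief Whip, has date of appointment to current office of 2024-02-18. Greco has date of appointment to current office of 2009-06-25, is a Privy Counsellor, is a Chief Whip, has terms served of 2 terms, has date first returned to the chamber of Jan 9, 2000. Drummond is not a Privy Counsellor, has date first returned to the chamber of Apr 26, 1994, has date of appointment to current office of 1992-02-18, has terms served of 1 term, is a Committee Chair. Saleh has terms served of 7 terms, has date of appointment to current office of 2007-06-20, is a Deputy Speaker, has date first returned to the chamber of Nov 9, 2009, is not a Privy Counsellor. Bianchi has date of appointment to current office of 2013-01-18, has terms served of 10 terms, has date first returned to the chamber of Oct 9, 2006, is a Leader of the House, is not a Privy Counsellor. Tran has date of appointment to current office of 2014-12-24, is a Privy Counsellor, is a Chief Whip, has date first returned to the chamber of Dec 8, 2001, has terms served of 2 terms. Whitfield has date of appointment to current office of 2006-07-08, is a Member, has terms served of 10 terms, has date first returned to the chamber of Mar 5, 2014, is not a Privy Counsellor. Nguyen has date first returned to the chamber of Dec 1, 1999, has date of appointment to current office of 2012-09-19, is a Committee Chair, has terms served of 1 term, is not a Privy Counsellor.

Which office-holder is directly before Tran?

By parliamentary office: Saleh (Deputy Speaker); then Bianchi (Leader of the House); then Greco, Salazar and Tran (Chief Whip); then Drummond and Nguyen (Committee Chair); then Whitfield (Member).
Greco, Salazar and Tran all have terms served 2 terms, so the next rule applies.
Greco, Salazar and Tran are each a Privy Counsellor, so the next rule applies.
Among Greco, Salazar and Tran, alphabetically by surname: Greco before Salazar before Tran.
Drummond and Nguyen both have terms served 1 term, so the next rule applies.
Drummond and Nguyen are each not a Privy Counsellor, so the next rule applies.
Among Drummond and Nguyen, alphabetically by surname: Drummond before Nguyen.
Order: Saleh, Bianchi, Greco, Salazar, Tran, Drummond, Nguyen, Whitfield.

Salazar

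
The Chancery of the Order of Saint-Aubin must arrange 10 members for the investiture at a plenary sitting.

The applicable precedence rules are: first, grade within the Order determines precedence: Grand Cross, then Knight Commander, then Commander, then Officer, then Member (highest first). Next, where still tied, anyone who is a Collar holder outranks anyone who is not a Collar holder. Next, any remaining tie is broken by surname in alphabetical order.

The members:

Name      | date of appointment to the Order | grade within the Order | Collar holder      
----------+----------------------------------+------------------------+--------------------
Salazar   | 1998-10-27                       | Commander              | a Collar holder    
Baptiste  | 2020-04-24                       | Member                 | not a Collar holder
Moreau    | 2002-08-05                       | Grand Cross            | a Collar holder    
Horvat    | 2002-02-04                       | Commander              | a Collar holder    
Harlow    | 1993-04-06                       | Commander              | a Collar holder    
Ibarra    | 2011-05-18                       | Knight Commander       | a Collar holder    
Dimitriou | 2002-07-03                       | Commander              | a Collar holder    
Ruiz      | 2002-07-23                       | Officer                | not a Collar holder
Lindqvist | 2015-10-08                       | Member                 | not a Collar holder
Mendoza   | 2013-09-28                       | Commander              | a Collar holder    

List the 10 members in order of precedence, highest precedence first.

By grade within the Order: Moreau (Grand Cross); then Ibarra (Knight Commander); then Dimitriou, Harlow, Horvat, Mendoza and Salazar (Commander); then Ruiz (Officer); then Baptiste and Lindqvist (Member).
Dimitriou, Harlow, Horvat, Mendoza and Salazar are each a Collar holder, so the next rule applies.
Among Dimitriou, Harlow, Horvat, Mendoza and Salazar, alphabetically by surname: Dimitriou before Harlow before Horvat before Mendoza before Salazar.
Baptiste and Lindqvist are each not a Collar holder, so the next rule applies.
Among Baptiste and Lindqvist, alphabetically by surname: Baptiste before Lindqvist.
Full order: Moreau, Ibarra, Dimitriou, Harlow, Horvat, Mendoza, Salazar, Ruiz, Baptiste, Lindqvist.

Moreau, Ibarra, Dimitriou, Harlow, Horvat, Mendoza, Salazar, Ruiz, Baptiste, Lindqvist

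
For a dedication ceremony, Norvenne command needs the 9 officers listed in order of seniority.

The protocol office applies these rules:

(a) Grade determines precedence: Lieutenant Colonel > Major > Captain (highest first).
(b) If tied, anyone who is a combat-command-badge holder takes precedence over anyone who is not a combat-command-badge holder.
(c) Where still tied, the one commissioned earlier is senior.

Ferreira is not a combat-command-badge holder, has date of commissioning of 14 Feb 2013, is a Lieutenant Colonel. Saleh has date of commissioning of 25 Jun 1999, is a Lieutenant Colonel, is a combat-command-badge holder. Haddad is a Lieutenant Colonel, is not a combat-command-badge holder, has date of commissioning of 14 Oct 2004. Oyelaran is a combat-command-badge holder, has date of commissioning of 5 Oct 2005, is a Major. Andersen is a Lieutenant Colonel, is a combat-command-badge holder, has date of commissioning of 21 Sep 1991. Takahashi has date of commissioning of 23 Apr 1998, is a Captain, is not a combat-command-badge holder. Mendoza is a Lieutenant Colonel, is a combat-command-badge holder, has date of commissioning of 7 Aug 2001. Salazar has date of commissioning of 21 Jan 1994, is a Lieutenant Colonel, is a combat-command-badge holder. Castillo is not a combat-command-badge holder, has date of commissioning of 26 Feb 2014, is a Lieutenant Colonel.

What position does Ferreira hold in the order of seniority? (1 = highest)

By grade: Andersen, Salazar, Saleh, Mendoza, Haddad, Ferreira and Castillo (Lieutenant Colonel); then Oyelaran (Major); then Takahashi (Captain).
Among Andersen, Salazar, Saleh, Mendoza, Haddad, Ferreira and Castillo, a combat-command-badge holder before not a combat-command-badge holder: Andersen, Salazar, Saleh and Mendoza (a combat-command-badge holder) before Haddad, Ferreira and Castillo (not a combat-command-badge holder).
Among Andersen, Salazar, Saleh and Mendoza, by date of commissioning (earlier first): Andersen (21 Sep 1991) before Salazar (21 Jan 1994) before Saleh (25 Jun 1999) before Mendoza (7 Aug 2001).
Among Haddad, Ferreira and Castillo, by date of commissioning (earlier first): Haddad (14 Oct 2004) before Ferreira (14 Feb 2013) before Castillo (26 Feb 2014).
Order: Andersen, Salazar, Saleh, Mendoza, Haddad, Ferreira, Castillo, Oyelaran, Takahashi. So position 6.

6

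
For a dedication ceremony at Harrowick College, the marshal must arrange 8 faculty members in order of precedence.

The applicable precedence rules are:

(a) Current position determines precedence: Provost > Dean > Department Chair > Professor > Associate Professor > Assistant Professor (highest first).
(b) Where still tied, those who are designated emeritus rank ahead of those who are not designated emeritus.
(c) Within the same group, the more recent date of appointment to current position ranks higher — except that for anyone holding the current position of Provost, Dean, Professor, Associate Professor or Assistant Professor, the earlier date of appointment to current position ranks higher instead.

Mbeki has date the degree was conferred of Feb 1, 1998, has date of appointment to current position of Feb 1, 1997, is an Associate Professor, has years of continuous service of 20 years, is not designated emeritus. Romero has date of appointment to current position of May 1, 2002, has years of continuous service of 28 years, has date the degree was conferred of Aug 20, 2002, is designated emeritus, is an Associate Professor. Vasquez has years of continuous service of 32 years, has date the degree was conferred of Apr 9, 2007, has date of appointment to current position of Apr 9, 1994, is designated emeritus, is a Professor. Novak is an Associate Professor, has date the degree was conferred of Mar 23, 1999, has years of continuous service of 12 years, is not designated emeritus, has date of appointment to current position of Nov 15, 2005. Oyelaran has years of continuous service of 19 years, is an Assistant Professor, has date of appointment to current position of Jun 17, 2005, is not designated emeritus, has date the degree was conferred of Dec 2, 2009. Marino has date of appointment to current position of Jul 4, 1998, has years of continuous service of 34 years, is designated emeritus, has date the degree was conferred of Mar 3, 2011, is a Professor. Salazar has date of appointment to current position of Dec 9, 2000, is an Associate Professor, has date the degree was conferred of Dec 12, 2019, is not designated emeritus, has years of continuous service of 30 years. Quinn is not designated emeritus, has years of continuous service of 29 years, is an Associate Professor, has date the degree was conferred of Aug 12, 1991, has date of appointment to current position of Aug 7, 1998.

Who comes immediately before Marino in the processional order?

By current position: Vasquez and Marino (Professor); then Romero, Mbeki, Quinn, Salazar and Novak (Associate Professor); then Oyelaran (Assistant Professor).
Vasquez and Marino are each designated emeritus, so the next rule applies.
Among Vasquez and Marino, by date of appointment to current position (earlier first) (reversed rule for this group): Vasquez (Apr 9, 1994) before Marino (Jul 4, 1998).
Among Romero, Mbeki, Quinn, Salazar and Novak, designated emeritus before not designated emeritus: Romero (designated emeritus) before Mbeki, Quinn, Salazar and Novak (not designated emeritus).
Among Mbeki, Quinn, Salazar and Novak, by date of appointment to current position (earlier first) (reversed rule for this group): Mbeki (Feb 1, 1997) before Quinn (Aug 7, 1998) before Salazar (Dec 9, 2000) before Novak (Nov 15, 2005).
Order: Vasquez, Marino, Romero, Mbeki, Quinn, Salazar, Novak, Oyelaran.

Vasquez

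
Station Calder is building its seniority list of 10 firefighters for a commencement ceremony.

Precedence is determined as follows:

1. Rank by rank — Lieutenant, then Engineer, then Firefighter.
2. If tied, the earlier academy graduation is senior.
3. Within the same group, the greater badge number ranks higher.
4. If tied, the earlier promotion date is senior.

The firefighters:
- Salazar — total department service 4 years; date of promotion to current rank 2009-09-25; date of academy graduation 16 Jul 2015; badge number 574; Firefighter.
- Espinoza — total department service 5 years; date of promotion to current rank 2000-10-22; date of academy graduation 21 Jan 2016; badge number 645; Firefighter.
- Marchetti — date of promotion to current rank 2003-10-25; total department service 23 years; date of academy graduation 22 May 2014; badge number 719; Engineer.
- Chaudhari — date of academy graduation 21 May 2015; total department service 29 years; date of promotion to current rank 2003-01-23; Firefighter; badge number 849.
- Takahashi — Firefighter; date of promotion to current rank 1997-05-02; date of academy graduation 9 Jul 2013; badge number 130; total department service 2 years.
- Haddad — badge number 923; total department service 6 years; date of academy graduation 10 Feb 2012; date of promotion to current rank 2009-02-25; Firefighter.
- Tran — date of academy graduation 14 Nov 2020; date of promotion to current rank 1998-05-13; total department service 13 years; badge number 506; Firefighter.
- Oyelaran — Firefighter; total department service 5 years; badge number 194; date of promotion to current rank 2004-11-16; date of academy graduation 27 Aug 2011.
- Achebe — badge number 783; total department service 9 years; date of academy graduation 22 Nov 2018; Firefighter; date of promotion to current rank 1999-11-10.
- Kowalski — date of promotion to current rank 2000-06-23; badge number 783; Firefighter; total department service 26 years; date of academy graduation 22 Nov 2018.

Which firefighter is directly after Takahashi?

By rank: Marchetti (Engineer); then Oyelaran, Haddad, Takahashi, Chaudhari, Salazar, Espinoza, Achebe, Kowalski and Tran (Firefighter).
Among Oyelaran, Haddad, Takahashi, Chaudhari, Salazar, Espinoza, Achebe, Kowalski and Tran, by date of academy graduation (earlier first): Oyelaran (27 Aug 2011) before Haddad (10 Feb 2012) before Takahashi (9 Jul 2013) before Chaudhari (21 May 2015) before Salazar (16 Jul 2015) before Espinoza (21 Jan 2016) before Achebe and Kowalski (22 Nov 2018) before Tran (14 Nov 2020).
Achebe and Kowalski both have badge number 783, so the next rule applies.
Among Achebe and Kowalski, by date of promotion to current rank (earlier first): Achebe (1999-11-10) before Kowalski (2000-06-23).
Order: Marchetti, Oyelaran, Haddad, Takahashi, Chaudhari, Salazar, Espinoza, Achebe, Kowalski, Tran.

Chaudhari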